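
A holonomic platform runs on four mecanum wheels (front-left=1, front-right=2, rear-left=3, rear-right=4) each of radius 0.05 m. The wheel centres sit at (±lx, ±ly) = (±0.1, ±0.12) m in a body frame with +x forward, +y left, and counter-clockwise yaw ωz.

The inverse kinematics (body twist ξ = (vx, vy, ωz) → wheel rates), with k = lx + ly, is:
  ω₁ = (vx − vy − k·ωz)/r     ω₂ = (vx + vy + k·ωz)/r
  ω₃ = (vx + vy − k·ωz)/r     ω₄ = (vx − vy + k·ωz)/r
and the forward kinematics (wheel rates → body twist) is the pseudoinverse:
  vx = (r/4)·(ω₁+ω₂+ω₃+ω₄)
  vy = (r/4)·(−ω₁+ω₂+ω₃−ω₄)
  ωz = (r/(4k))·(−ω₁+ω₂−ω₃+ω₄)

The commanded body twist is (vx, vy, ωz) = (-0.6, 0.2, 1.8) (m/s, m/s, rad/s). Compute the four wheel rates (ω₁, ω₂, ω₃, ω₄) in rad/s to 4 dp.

(-23.9200, -0.0800, -15.9200, -8.0800)

k = lx + ly = 0.1 + 0.12 = 0.2200;  k·ωz = 0.2200·1.8 = 0.3960
ω₁ (FL) = (vx − vy − k·ωz)/r = -1.1960/0.05 = -23.9200
ω₂ (FR) = (vx + vy + k·ωz)/r = -0.0040/0.05 = -0.0800
ω₃ (RL) = (vx + vy − k·ωz)/r = -0.7960/0.05 = -15.9200
ω₄ (RR) = (vx − vy + k·ωz)/r = -0.4040/0.05 = -8.0800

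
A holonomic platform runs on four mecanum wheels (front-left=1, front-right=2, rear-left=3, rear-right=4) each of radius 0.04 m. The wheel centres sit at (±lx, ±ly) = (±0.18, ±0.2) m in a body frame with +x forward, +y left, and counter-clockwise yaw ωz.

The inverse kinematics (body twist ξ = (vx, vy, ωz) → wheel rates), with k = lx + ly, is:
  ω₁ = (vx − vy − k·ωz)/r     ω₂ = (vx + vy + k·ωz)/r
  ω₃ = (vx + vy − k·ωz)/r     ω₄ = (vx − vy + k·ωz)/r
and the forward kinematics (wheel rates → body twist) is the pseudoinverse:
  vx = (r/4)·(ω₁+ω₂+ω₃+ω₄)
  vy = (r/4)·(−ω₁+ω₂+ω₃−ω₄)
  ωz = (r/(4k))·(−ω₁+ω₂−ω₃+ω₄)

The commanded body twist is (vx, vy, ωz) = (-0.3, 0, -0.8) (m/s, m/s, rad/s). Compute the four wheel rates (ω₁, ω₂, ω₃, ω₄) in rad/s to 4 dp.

k = lx + ly = 0.18 + 0.2 = 0.3800;  k·ωz = 0.3800·-0.8 = -0.3040
ω₁ (FL) = (vx − vy − k·ωz)/r = 0.0040/0.04 = 0.1000
ω₂ (FR) = (vx + vy + k·ωz)/r = -0.6040/0.04 = -15.1000
ω₃ (RL) = (vx + vy − k·ωz)/r = 0.0040/0.04 = 0.1000
ω₄ (RR) = (vx − vy + k·ωz)/r = -0.6040/0.04 = -15.1000

(0.1000, -15.1000, 0.1000, -15.1000)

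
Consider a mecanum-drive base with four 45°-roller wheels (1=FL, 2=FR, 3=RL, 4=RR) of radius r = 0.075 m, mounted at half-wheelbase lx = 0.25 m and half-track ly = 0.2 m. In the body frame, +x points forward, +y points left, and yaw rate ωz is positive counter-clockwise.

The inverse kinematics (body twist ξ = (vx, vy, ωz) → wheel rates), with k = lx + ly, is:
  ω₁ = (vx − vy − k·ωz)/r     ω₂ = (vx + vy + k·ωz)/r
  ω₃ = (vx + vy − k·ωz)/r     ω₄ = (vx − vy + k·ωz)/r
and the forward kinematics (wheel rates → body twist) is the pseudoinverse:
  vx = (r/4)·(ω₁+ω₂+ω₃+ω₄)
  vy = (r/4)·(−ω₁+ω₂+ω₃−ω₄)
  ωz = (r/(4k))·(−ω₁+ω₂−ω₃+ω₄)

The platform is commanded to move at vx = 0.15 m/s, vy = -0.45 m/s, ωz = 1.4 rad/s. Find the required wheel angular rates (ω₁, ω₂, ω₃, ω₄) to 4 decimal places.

k = lx + ly = 0.25 + 0.2 = 0.4500;  k·ωz = 0.4500·1.4 = 0.6300
ω₁ (FL) = (vx − vy − k·ωz)/r = -0.0300/0.075 = -0.4000
ω₂ (FR) = (vx + vy + k·ωz)/r = 0.3300/0.075 = 4.4000
ω₃ (RL) = (vx + vy − k·ωz)/r = -0.9300/0.075 = -12.4000
ω₄ (RR) = (vx − vy + k·ωz)/r = 1.2300/0.075 = 16.4000

(-0.4000, 4.4000, -12.4000, 16.4000)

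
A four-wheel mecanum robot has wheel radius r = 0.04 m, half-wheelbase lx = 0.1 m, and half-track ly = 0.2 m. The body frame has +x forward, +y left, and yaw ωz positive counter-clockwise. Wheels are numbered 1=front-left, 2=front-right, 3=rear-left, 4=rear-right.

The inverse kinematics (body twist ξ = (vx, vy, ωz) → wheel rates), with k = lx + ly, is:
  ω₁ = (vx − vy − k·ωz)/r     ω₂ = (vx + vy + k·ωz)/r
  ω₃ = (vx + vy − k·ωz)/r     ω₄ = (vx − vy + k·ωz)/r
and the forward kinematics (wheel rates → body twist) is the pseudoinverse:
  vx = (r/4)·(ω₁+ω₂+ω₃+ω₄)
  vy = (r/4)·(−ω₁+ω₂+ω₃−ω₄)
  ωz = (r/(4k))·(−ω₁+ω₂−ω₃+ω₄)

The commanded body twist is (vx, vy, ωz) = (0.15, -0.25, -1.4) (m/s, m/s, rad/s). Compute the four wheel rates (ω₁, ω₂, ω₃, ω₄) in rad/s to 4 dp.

(20.5000, -13.0000, 8.0000, -0.5000)

k = lx + ly = 0.1 + 0.2 = 0.3000;  k·ωz = 0.3000·-1.4 = -0.4200
ω₁ (FL) = (vx − vy − k·ωz)/r = 0.8200/0.04 = 20.5000
ω₂ (FR) = (vx + vy + k·ωz)/r = -0.5200/0.04 = -13.0000
ω₃ (RL) = (vx + vy − k·ωz)/r = 0.3200/0.04 = 8.0000
ω₄ (RR) = (vx − vy + k·ωz)/r = -0.0200/0.04 = -0.5000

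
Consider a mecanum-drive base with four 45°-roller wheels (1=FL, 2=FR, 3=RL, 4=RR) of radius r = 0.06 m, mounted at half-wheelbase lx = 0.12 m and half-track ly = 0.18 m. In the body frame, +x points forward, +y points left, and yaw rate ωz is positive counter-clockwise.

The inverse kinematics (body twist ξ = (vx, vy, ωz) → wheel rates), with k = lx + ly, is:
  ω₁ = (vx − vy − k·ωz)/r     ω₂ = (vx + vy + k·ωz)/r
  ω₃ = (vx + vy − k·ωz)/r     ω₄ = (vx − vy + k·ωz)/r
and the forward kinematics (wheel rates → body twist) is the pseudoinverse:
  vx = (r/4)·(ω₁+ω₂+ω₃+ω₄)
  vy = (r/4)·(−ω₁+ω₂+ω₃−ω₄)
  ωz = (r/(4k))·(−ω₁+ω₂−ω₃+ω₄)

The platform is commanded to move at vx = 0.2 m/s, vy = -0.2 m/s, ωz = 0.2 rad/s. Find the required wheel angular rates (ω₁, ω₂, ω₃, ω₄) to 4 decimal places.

k = lx + ly = 0.12 + 0.18 = 0.3000;  k·ωz = 0.3000·0.2 = 0.0600
ω₁ (FL) = (vx − vy − k·ωz)/r = 0.3400/0.06 = 5.6667
ω₂ (FR) = (vx + vy + k·ωz)/r = 0.0600/0.06 = 1.0000
ω₃ (RL) = (vx + vy − k·ωz)/r = -0.0600/0.06 = -1.0000
ω₄ (RR) = (vx − vy + k·ωz)/r = 0.4600/0.06 = 7.6667

(5.6667, 1.0000, -1.0000, 7.6667)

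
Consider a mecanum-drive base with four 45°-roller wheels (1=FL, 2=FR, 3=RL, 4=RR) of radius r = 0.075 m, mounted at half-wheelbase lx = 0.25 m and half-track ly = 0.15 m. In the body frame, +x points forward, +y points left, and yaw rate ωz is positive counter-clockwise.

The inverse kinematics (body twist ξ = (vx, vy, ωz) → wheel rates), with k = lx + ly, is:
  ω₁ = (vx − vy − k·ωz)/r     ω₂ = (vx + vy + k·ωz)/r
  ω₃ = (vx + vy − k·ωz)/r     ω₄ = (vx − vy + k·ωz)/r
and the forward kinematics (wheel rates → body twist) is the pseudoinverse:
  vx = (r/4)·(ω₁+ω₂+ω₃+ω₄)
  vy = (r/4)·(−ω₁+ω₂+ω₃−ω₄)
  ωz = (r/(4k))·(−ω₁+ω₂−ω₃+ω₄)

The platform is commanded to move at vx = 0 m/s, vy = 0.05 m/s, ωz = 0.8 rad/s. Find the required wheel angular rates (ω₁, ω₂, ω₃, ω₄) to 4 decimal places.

(-4.9333, 4.9333, -3.6000, 3.6000)

k = lx + ly = 0.25 + 0.15 = 0.4000;  k·ωz = 0.4000·0.8 = 0.3200
ω₁ (FL) = (vx − vy − k·ωz)/r = -0.3700/0.075 = -4.9333
ω₂ (FR) = (vx + vy + k·ωz)/r = 0.3700/0.075 = 4.9333
ω₃ (RL) = (vx + vy − k·ωz)/r = -0.2700/0.075 = -3.6000
ω₄ (RR) = (vx − vy + k·ωz)/r = 0.2700/0.075 = 3.6000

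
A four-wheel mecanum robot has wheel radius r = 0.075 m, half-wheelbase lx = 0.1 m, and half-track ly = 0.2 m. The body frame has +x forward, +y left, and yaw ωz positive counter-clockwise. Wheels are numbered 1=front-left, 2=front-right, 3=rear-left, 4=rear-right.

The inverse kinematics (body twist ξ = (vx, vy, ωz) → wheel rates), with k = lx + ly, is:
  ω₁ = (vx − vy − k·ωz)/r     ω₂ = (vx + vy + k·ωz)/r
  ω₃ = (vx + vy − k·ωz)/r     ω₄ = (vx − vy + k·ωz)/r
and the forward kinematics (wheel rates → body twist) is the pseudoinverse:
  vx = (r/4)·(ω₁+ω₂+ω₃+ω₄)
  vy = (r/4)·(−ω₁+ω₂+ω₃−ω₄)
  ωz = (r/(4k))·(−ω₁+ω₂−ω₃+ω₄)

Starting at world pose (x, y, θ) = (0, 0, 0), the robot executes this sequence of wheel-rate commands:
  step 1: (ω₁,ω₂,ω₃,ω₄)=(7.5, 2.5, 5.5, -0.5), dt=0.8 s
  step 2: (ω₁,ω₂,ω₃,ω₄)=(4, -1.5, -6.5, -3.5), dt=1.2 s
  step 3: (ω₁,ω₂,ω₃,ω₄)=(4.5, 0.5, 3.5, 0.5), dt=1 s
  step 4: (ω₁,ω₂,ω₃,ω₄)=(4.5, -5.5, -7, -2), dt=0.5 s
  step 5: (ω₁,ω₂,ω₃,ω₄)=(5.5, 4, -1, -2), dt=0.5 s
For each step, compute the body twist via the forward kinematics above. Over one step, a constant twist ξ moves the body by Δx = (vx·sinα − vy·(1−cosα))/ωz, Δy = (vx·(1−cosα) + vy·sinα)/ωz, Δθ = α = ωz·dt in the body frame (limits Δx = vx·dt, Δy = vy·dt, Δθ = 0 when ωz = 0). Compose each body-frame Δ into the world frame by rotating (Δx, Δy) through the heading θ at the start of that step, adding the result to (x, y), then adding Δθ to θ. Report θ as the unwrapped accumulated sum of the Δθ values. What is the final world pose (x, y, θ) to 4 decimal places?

step 1: ξ=(vx,vy,ωz)=(0.2812, 0.0187, -0.6875), dt=0.8 → body Δ=(0.2178, -0.0461, -0.5500) → world pose (0.2178, -0.0461, -0.5500)
step 2: ξ=(vx,vy,ωz)=(-0.1406, -0.1594, -0.1562), dt=1.2 → body Δ=(-0.1856, -0.1744, -0.1875) → world pose (-0.0315, -0.0977, -0.7375)
step 3: ξ=(vx,vy,ωz)=(0.1687, -0.0187, -0.4375), dt=1.0 → body Δ=(0.1594, -0.0545, -0.4375) → world pose (0.0498, -0.2452, -1.1750)
step 4: ξ=(vx,vy,ωz)=(-0.1875, -0.2812, -0.3125), dt=0.5 → body Δ=(-0.1043, -0.1327, -0.1562) → world pose (-0.1129, -0.2001, -1.3312)
step 5: ξ=(vx,vy,ωz)=(0.1219, -0.0094, -0.1562), dt=0.5 → body Δ=(0.0607, -0.0071, -0.0781) → world pose (-0.1054, -0.2607, -1.4094)

(-0.1054, -0.2607, -1.4094)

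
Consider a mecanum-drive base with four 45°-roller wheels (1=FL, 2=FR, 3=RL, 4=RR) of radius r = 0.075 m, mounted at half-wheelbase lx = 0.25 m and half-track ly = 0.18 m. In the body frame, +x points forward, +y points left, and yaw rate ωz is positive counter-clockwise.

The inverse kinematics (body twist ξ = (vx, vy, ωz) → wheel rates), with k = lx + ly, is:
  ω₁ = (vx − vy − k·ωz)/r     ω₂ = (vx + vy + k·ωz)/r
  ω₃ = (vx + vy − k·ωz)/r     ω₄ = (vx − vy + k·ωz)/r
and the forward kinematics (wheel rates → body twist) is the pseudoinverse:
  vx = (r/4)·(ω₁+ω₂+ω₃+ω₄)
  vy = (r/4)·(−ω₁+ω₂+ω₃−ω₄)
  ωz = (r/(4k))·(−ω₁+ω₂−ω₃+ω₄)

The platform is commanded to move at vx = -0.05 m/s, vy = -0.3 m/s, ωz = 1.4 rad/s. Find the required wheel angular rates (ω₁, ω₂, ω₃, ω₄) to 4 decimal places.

(-4.6933, 3.3600, -12.6933, 11.3600)

k = lx + ly = 0.25 + 0.18 = 0.4300;  k·ωz = 0.4300·1.4 = 0.6020
ω₁ (FL) = (vx − vy − k·ωz)/r = -0.3520/0.075 = -4.6933
ω₂ (FR) = (vx + vy + k·ωz)/r = 0.2520/0.075 = 3.3600
ω₃ (RL) = (vx + vy − k·ωz)/r = -0.9520/0.075 = -12.6933
ω₄ (RR) = (vx − vy + k·ωz)/r = 0.8520/0.075 = 11.3600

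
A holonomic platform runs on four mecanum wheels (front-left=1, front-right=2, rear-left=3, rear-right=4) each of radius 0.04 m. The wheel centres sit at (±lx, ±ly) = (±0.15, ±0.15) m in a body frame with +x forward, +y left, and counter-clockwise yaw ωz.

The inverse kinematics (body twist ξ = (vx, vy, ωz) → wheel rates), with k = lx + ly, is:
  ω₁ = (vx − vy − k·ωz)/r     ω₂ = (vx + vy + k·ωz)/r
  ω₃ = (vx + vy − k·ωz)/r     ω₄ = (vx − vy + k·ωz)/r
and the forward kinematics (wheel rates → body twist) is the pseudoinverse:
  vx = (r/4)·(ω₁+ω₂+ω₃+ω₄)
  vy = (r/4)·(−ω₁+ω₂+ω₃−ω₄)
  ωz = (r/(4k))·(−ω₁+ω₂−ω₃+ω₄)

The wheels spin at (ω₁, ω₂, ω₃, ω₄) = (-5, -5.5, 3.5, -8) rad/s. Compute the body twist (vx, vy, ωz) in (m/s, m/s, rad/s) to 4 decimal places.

(-0.1500, 0.1100, -0.4000)

k = lx + ly = 0.15 + 0.15 = 0.3000
ω₁+ω₂+ω₃+ω₄ = -15.0000  →  vx = (0.04/4)·-15.0000 = -0.1500
−ω₁+ω₂+ω₃−ω₄ = 11.0000  →  vy = (0.04/4)·11.0000 = 0.1100
−ω₁+ω₂−ω₃+ω₄ = -12.0000  →  ωz = (0.04/1.2000)·-12.0000 = -0.4000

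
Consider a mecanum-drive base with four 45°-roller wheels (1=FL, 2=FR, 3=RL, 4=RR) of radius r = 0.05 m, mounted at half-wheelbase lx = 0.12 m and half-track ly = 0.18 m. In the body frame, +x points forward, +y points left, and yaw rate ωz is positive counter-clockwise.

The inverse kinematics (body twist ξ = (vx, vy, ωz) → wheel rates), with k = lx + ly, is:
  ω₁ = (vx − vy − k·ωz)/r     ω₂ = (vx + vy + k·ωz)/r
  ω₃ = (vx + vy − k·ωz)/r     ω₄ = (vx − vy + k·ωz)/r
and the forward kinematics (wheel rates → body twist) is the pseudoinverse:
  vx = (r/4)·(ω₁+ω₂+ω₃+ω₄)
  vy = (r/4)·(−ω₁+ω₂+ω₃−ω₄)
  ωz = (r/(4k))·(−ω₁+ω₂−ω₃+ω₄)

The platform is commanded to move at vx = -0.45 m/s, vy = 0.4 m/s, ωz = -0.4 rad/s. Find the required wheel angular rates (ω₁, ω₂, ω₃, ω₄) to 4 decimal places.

(-14.6000, -3.4000, 1.4000, -19.4000)

k = lx + ly = 0.12 + 0.18 = 0.3000;  k·ωz = 0.3000·-0.4 = -0.1200
ω₁ (FL) = (vx − vy − k·ωz)/r = -0.7300/0.05 = -14.6000
ω₂ (FR) = (vx + vy + k·ωz)/r = -0.1700/0.05 = -3.4000
ω₃ (RL) = (vx + vy − k·ωz)/r = 0.0700/0.05 = 1.4000
ω₄ (RR) = (vx − vy + k·ωz)/r = -0.9700/0.05 = -19.4000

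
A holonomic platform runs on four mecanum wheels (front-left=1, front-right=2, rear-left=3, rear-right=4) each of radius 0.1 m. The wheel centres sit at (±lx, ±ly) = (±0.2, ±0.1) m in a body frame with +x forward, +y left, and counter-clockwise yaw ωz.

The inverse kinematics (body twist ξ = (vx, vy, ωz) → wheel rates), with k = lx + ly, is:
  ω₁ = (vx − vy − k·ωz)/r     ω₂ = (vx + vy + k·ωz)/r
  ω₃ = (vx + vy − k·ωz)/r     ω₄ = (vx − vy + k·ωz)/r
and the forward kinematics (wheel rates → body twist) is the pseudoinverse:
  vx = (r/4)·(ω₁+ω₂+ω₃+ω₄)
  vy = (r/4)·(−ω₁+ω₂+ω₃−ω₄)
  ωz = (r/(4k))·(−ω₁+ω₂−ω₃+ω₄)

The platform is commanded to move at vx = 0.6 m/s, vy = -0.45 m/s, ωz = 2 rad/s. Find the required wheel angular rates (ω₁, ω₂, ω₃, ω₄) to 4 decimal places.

(4.5000, 7.5000, -4.5000, 16.5000)

k = lx + ly = 0.2 + 0.1 = 0.3000;  k·ωz = 0.3000·2 = 0.6000
ω₁ (FL) = (vx − vy − k·ωz)/r = 0.4500/0.1 = 4.5000
ω₂ (FR) = (vx + vy + k·ωz)/r = 0.7500/0.1 = 7.5000
ω₃ (RL) = (vx + vy − k·ωz)/r = -0.4500/0.1 = -4.5000
ω₄ (RR) = (vx − vy + k·ωz)/r = 1.6500/0.1 = 16.5000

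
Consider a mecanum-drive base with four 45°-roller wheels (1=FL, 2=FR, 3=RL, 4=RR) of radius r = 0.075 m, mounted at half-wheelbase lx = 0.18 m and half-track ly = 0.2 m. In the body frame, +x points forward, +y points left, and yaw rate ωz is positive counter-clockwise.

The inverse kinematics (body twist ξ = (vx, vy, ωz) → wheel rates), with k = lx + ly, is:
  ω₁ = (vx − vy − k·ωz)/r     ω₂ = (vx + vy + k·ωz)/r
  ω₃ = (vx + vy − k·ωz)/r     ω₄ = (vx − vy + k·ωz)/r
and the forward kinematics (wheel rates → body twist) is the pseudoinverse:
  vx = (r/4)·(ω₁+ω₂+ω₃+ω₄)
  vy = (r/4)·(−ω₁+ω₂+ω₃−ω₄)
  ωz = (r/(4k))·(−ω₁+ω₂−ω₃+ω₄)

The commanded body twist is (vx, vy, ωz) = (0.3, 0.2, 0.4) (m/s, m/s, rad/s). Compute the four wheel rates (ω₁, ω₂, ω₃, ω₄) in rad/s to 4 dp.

k = lx + ly = 0.18 + 0.2 = 0.3800;  k·ωz = 0.3800·0.4 = 0.1520
ω₁ (FL) = (vx − vy − k·ωz)/r = -0.0520/0.075 = -0.6933
ω₂ (FR) = (vx + vy + k·ωz)/r = 0.6520/0.075 = 8.6933
ω₃ (RL) = (vx + vy − k·ωz)/r = 0.3480/0.075 = 4.6400
ω₄ (RR) = (vx − vy + k·ωz)/r = 0.2520/0.075 = 3.3600

(-0.6933, 8.6933, 4.6400, 3.3600)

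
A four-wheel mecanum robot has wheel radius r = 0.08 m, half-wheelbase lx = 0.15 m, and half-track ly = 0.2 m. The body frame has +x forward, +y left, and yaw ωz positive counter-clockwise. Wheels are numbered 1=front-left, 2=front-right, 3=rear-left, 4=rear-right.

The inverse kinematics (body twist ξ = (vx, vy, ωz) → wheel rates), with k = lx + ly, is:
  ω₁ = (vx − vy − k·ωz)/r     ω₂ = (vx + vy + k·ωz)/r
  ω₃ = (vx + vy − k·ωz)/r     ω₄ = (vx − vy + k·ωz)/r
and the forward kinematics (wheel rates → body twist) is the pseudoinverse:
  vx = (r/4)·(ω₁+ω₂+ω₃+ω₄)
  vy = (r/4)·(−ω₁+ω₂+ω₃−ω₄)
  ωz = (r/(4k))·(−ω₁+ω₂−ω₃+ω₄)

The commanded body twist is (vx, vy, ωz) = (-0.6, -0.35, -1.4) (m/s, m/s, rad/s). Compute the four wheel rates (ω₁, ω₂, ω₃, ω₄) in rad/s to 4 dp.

(3.0000, -18.0000, -5.7500, -9.2500)

k = lx + ly = 0.15 + 0.2 = 0.3500;  k·ωz = 0.3500·-1.4 = -0.4900
ω₁ (FL) = (vx − vy − k·ωz)/r = 0.2400/0.08 = 3.0000
ω₂ (FR) = (vx + vy + k·ωz)/r = -1.4400/0.08 = -18.0000
ω₃ (RL) = (vx + vy − k·ωz)/r = -0.4600/0.08 = -5.7500
ω₄ (RR) = (vx − vy + k·ωz)/r = -0.7400/0.08 = -9.2500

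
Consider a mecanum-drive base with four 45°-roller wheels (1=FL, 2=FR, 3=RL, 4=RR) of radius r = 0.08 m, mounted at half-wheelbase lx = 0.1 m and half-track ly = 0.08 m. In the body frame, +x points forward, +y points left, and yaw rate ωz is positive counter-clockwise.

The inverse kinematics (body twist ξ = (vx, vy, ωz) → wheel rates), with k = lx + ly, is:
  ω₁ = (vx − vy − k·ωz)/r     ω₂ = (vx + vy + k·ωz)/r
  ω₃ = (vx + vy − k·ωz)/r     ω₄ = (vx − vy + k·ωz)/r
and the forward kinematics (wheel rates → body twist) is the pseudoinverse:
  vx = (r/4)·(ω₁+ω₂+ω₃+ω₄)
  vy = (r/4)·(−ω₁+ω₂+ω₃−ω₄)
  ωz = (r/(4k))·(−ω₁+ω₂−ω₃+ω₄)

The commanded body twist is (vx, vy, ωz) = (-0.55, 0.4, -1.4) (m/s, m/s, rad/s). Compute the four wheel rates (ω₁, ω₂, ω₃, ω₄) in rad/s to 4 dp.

(-8.7250, -5.0250, 1.2750, -15.0250)

k = lx + ly = 0.1 + 0.08 = 0.1800;  k·ωz = 0.1800·-1.4 = -0.2520
ω₁ (FL) = (vx − vy − k·ωz)/r = -0.6980/0.08 = -8.7250
ω₂ (FR) = (vx + vy + k·ωz)/r = -0.4020/0.08 = -5.0250
ω₃ (RL) = (vx + vy − k·ωz)/r = 0.1020/0.08 = 1.2750
ω₄ (RR) = (vx − vy + k·ωz)/r = -1.2020/0.08 = -15.0250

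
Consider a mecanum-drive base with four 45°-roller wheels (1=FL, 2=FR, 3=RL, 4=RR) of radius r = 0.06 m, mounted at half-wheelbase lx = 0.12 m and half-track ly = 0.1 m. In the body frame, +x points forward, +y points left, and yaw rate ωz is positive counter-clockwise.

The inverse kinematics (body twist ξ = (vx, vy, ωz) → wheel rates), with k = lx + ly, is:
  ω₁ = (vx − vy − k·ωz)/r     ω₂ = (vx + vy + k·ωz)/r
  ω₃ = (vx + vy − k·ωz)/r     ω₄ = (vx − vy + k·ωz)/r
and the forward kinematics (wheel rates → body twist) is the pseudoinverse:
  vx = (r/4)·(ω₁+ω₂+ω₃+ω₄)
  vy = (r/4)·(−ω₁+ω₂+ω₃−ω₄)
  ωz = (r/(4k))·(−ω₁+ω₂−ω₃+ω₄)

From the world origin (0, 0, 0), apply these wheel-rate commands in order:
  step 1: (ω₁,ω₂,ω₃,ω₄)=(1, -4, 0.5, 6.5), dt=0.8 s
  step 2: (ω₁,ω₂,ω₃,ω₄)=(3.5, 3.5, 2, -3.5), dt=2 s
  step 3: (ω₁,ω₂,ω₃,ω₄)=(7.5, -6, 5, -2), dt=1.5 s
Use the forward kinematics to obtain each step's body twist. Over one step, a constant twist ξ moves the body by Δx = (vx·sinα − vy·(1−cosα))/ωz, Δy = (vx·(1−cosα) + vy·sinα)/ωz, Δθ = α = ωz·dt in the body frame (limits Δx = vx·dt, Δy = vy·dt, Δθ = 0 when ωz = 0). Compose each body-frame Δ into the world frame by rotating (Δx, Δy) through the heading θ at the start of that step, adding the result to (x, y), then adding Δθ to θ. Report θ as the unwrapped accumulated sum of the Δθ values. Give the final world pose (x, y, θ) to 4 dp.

(0.1218, -0.0901, -2.7920)

step 1: ξ=(vx,vy,ωz)=(0.0600, -0.1650, 0.0682), dt=0.8 → body Δ=(0.0516, -0.1306, 0.0545) → world pose (0.0516, -0.1306, 0.0545)
step 2: ξ=(vx,vy,ωz)=(0.0825, 0.0825, -0.3750), dt=2.0 → body Δ=(0.2090, 0.0909, -0.7500) → world pose (0.2553, -0.0284, -0.6955)
step 3: ξ=(vx,vy,ωz)=(0.0675, -0.0975, -1.3977), dt=1.5 → body Δ=(-0.0630, -0.1329, -2.0966) → world pose (0.1218, -0.0901, -2.7920)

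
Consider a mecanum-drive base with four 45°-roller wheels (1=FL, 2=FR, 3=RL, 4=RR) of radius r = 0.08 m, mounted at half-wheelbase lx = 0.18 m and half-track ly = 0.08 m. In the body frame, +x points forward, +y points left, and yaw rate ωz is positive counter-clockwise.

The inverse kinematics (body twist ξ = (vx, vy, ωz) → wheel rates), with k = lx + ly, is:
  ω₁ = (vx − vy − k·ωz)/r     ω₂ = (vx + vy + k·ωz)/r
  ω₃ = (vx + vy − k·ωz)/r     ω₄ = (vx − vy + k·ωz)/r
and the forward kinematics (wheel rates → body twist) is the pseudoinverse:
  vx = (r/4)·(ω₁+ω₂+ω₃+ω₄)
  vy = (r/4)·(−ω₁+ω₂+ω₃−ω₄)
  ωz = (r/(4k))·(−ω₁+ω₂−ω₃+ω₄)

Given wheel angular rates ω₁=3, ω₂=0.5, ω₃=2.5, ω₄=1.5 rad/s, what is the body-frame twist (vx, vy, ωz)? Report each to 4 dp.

k = lx + ly = 0.18 + 0.08 = 0.2600
ω₁+ω₂+ω₃+ω₄ = 7.5000  →  vx = (0.08/4)·7.5000 = 0.1500
−ω₁+ω₂+ω₃−ω₄ = -1.5000  →  vy = (0.08/4)·-1.5000 = -0.0300
−ω₁+ω₂−ω₃+ω₄ = -3.5000  →  ωz = (0.08/1.0400)·-3.5000 = -0.2692

(0.1500, -0.0300, -0.2692)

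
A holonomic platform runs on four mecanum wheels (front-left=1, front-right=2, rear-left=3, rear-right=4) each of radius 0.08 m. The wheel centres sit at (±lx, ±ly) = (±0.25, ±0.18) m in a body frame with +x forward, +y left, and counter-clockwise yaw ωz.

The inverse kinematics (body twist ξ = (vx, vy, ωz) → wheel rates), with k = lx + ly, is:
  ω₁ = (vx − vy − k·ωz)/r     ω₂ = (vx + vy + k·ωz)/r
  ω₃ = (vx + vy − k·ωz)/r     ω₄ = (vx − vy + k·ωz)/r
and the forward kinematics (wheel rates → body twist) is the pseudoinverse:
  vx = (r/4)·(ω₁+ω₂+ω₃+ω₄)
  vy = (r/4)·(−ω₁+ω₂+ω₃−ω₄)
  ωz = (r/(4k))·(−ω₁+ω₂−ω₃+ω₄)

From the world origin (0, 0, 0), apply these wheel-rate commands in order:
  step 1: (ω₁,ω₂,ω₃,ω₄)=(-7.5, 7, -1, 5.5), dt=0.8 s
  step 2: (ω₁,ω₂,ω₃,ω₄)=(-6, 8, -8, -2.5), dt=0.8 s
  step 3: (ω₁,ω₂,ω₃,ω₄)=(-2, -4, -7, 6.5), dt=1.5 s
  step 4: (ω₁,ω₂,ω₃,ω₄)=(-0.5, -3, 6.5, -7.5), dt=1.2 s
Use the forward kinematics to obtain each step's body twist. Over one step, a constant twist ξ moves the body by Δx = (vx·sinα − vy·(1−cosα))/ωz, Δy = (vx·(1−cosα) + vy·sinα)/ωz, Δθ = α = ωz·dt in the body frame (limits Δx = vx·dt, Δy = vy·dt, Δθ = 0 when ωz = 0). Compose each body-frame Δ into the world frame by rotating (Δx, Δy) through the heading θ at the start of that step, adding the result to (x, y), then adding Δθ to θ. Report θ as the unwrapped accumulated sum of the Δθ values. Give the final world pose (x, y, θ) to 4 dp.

(0.0964, -0.1296, 1.3884)

step 1: ξ=(vx,vy,ωz)=(0.0800, 0.1600, 0.9767), dt=0.8 → body Δ=(0.0102, 0.1391, 0.7814) → world pose (0.0102, 0.1391, 0.7814)
step 2: ξ=(vx,vy,ωz)=(-0.1700, 0.1700, 0.9070), dt=0.8 → body Δ=(-0.1716, 0.0772, 0.7256) → world pose (-0.1660, 0.0731, 1.5070)
step 3: ξ=(vx,vy,ωz)=(-0.1300, -0.3100, 0.5349), dt=1.5 → body Δ=(0.0020, -0.4908, 0.8023) → world pose (0.3239, 0.0438, 2.3093)
step 4: ξ=(vx,vy,ωz)=(-0.0900, 0.2300, -0.7674), dt=1.2 → body Δ=(0.0250, 0.2849, -0.9209) → world pose (0.0964, -0.1296, 1.3884)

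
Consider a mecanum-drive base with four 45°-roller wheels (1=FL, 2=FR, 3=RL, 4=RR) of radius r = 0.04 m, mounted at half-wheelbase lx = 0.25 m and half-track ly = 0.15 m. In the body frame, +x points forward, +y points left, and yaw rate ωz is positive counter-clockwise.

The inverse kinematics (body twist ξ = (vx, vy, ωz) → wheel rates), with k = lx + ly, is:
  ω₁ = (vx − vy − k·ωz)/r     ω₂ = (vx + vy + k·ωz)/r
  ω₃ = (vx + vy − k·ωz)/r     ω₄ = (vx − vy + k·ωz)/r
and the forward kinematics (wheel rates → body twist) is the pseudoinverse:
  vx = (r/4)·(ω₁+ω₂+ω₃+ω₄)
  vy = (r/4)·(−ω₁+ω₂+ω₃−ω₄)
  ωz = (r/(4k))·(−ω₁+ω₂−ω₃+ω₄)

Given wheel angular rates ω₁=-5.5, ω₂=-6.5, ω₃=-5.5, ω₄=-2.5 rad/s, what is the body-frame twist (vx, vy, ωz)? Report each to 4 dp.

(-0.2000, -0.0400, 0.0500)

k = lx + ly = 0.25 + 0.15 = 0.4000
ω₁+ω₂+ω₃+ω₄ = -20.0000  →  vx = (0.04/4)·-20.0000 = -0.2000
−ω₁+ω₂+ω₃−ω₄ = -4.0000  →  vy = (0.04/4)·-4.0000 = -0.0400
−ω₁+ω₂−ω₃+ω₄ = 2.0000  →  ωz = (0.04/1.6000)·2.0000 = 0.0500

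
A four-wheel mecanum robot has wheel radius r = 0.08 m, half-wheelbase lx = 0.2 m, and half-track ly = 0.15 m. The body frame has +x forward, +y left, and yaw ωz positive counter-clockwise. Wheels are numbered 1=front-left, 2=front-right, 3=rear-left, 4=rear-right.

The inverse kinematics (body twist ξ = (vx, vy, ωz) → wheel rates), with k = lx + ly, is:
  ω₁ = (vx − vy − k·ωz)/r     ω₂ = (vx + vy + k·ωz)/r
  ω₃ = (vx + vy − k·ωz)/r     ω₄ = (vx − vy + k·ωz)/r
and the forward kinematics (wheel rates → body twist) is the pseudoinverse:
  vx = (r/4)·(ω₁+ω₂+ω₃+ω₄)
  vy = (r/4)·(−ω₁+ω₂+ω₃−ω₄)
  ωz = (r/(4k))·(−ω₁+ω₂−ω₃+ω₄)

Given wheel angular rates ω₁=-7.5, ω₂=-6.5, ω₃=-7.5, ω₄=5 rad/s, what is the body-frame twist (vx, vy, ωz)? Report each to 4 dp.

(-0.3300, -0.2300, 0.7714)

k = lx + ly = 0.2 + 0.15 = 0.3500
ω₁+ω₂+ω₃+ω₄ = -16.5000  →  vx = (0.08/4)·-16.5000 = -0.3300
−ω₁+ω₂+ω₃−ω₄ = -11.5000  →  vy = (0.08/4)·-11.5000 = -0.2300
−ω₁+ω₂−ω₃+ω₄ = 13.5000  →  ωz = (0.08/1.4000)·13.5000 = 0.7714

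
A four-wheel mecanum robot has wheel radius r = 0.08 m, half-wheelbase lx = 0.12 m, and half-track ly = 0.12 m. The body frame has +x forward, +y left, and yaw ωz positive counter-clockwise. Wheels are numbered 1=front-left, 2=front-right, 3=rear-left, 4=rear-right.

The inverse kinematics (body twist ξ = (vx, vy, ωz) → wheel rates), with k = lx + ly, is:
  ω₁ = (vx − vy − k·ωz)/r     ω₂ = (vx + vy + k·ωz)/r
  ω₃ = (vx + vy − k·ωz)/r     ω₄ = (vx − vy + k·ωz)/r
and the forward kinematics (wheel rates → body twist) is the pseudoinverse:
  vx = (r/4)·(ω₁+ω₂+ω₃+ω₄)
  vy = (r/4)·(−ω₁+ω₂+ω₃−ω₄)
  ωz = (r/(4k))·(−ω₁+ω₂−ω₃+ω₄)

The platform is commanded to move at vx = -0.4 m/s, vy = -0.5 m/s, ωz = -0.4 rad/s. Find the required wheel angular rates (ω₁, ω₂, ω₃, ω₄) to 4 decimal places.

(2.4500, -12.4500, -10.0500, 0.0500)

k = lx + ly = 0.12 + 0.12 = 0.2400;  k·ωz = 0.2400·-0.4 = -0.0960
ω₁ (FL) = (vx − vy − k·ωz)/r = 0.1960/0.08 = 2.4500
ω₂ (FR) = (vx + vy + k·ωz)/r = -0.9960/0.08 = -12.4500
ω₃ (RL) = (vx + vy − k·ωz)/r = -0.8040/0.08 = -10.0500
ω₄ (RR) = (vx − vy + k·ωz)/r = 0.0040/0.08 = 0.0500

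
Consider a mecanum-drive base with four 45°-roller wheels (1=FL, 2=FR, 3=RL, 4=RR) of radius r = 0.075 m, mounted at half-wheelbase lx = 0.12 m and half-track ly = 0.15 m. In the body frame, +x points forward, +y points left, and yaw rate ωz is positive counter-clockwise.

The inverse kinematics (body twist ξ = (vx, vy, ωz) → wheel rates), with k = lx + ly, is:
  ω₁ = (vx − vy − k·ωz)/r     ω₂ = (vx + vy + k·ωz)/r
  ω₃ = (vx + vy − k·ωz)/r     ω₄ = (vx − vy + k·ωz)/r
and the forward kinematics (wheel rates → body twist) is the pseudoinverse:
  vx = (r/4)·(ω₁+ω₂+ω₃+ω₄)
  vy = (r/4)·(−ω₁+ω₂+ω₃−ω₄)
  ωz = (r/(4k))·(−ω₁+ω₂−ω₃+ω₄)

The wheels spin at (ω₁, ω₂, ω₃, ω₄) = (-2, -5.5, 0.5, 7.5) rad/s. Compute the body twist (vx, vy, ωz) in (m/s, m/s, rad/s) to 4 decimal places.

(0.0094, -0.1969, 0.2431)

k = lx + ly = 0.12 + 0.15 = 0.2700
ω₁+ω₂+ω₃+ω₄ = 0.5000  →  vx = (0.075/4)·0.5000 = 0.0094
−ω₁+ω₂+ω₃−ω₄ = -10.5000  →  vy = (0.075/4)·-10.5000 = -0.1969
−ω₁+ω₂−ω₃+ω₄ = 3.5000  →  ωz = (0.075/1.0800)·3.5000 = 0.2431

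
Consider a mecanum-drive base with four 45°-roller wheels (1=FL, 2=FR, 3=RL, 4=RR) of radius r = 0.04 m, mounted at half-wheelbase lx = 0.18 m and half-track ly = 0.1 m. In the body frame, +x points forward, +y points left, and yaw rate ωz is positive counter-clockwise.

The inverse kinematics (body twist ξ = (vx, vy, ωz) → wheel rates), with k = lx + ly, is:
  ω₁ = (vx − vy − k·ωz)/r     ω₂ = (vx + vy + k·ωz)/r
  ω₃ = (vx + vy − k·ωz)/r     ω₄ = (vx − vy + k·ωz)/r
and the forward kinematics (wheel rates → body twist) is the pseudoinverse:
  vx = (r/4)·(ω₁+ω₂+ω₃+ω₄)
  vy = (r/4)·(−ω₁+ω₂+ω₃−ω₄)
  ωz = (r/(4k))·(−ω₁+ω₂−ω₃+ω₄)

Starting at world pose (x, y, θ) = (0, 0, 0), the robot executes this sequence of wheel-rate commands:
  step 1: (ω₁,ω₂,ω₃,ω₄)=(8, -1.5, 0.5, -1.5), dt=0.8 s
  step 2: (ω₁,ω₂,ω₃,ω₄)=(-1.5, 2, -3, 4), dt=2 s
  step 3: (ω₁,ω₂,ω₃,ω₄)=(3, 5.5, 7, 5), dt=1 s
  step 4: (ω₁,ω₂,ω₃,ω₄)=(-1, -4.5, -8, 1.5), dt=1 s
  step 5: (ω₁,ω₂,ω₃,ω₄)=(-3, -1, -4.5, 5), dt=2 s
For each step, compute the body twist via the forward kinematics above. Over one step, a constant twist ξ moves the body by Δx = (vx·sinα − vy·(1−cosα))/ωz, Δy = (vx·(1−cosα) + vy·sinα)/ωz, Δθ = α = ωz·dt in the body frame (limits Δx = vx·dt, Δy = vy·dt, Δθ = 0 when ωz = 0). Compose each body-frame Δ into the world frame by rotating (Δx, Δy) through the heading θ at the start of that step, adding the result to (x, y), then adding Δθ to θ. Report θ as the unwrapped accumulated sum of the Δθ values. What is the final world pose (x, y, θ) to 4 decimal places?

(0.2930, -0.3099, 1.4750)

step 1: ξ=(vx,vy,ωz)=(0.0550, -0.0750, -0.4107), dt=0.8 → body Δ=(0.0334, -0.0661, -0.3286) → world pose (0.0334, -0.0661, -0.3286)
step 2: ξ=(vx,vy,ωz)=(0.0150, -0.0350, 0.3750), dt=2.0 → body Δ=(0.0523, -0.0529, 0.7500) → world pose (0.0659, -0.1330, 0.4214)
step 3: ξ=(vx,vy,ωz)=(0.2050, 0.0450, 0.0179), dt=1.0 → body Δ=(0.2046, 0.0468, 0.0179) → world pose (0.2334, -0.0066, 0.4393)
step 4: ξ=(vx,vy,ωz)=(-0.1200, -0.1300, 0.2143), dt=1.0 → body Δ=(-0.1052, -0.1418, 0.2143) → world pose (0.1985, -0.1797, 0.6536)
step 5: ξ=(vx,vy,ωz)=(-0.0350, -0.0750, 0.4107), dt=2.0 → body Δ=(-0.0042, -0.1609, 0.8214) → world pose (0.2930, -0.3099, 1.4750)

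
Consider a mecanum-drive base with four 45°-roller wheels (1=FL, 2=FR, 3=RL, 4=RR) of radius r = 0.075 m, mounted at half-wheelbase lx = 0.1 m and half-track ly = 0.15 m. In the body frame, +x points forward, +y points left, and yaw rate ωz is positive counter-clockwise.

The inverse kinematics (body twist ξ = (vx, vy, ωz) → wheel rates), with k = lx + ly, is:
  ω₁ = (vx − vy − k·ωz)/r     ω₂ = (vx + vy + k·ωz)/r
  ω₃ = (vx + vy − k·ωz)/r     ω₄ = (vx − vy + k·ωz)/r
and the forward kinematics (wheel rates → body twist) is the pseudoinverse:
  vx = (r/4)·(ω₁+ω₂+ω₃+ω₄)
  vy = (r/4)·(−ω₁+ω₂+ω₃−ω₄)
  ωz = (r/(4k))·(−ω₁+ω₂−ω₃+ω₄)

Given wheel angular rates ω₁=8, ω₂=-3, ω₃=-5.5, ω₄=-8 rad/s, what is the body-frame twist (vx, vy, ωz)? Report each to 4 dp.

(-0.1594, -0.1594, -1.0125)

k = lx + ly = 0.1 + 0.15 = 0.2500
ω₁+ω₂+ω₃+ω₄ = -8.5000  →  vx = (0.075/4)·-8.5000 = -0.1594
−ω₁+ω₂+ω₃−ω₄ = -8.5000  →  vy = (0.075/4)·-8.5000 = -0.1594
−ω₁+ω₂−ω₃+ω₄ = -13.5000  →  ωz = (0.075/1.0000)·-13.5000 = -1.0125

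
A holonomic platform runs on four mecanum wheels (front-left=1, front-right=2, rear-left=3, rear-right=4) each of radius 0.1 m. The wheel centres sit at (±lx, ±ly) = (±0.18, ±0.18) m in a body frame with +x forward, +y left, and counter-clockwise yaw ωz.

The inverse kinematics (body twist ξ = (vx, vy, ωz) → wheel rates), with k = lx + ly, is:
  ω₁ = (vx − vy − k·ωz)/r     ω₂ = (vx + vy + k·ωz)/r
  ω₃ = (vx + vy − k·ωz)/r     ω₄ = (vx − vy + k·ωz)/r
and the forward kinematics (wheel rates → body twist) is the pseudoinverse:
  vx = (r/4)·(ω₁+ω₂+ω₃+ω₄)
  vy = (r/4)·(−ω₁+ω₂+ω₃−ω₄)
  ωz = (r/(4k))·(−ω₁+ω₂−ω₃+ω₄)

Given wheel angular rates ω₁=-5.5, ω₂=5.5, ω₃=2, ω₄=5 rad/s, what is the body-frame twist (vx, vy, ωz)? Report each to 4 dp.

k = lx + ly = 0.18 + 0.18 = 0.3600
ω₁+ω₂+ω₃+ω₄ = 7.0000  →  vx = (0.1/4)·7.0000 = 0.1750
−ω₁+ω₂+ω₃−ω₄ = 8.0000  →  vy = (0.1/4)·8.0000 = 0.2000
−ω₁+ω₂−ω₃+ω₄ = 14.0000  →  ωz = (0.1/1.4400)·14.0000 = 0.9722

(0.1750, 0.2000, 0.9722)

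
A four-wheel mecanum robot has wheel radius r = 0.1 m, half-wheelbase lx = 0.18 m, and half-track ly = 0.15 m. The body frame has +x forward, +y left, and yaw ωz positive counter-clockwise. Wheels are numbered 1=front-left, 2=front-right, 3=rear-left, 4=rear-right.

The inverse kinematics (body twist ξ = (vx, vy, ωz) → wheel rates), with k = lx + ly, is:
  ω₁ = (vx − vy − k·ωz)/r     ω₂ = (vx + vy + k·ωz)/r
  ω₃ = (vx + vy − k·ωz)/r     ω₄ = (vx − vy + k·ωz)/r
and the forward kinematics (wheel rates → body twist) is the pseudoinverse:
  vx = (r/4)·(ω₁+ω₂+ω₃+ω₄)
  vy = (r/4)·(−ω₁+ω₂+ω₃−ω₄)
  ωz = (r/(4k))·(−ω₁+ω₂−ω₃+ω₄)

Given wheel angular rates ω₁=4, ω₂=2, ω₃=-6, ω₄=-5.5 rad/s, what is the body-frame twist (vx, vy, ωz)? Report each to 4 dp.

k = lx + ly = 0.18 + 0.15 = 0.3300
ω₁+ω₂+ω₃+ω₄ = -5.5000  →  vx = (0.1/4)·-5.5000 = -0.1375
−ω₁+ω₂+ω₃−ω₄ = -2.5000  →  vy = (0.1/4)·-2.5000 = -0.0625
−ω₁+ω₂−ω₃+ω₄ = -1.5000  →  ωz = (0.1/1.3200)·-1.5000 = -0.1136

(-0.1375, -0.0625, -0.1136)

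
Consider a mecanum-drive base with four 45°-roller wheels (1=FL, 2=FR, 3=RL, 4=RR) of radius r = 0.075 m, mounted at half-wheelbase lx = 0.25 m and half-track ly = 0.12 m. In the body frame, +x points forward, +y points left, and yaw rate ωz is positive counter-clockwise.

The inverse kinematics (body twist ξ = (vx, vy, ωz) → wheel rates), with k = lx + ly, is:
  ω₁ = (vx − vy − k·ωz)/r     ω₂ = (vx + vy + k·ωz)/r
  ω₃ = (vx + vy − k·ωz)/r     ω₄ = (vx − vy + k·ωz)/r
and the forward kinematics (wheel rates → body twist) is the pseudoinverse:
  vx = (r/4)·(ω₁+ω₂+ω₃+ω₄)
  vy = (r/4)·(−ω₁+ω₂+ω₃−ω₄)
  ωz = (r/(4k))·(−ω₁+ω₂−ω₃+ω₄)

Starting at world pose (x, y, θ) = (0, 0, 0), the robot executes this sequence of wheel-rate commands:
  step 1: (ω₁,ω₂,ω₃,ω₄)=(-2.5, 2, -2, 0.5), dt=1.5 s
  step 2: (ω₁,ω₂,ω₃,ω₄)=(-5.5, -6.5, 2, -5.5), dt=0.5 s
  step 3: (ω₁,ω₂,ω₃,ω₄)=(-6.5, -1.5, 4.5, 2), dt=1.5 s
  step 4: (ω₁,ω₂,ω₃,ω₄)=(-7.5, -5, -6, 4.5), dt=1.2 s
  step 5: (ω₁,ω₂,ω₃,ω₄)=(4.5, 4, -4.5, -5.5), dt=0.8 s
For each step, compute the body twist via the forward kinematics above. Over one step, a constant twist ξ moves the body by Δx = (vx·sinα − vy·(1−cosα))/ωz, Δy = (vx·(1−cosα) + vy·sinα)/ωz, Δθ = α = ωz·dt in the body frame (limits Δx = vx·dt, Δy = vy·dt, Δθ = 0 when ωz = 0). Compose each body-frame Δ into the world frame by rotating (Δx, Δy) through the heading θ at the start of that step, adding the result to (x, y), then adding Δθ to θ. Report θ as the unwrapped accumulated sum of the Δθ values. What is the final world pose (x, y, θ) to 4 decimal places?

step 1: ξ=(vx,vy,ωz)=(-0.0375, 0.0375, 0.3547), dt=1.5 → body Δ=(-0.0682, 0.0390, 0.5321) → world pose (-0.0682, 0.0390, 0.5321)
step 2: ξ=(vx,vy,ωz)=(-0.2906, 0.1219, -0.4307), dt=0.5 → body Δ=(-0.1377, 0.0761, -0.2154) → world pose (-0.2255, 0.0347, 0.3167)
step 3: ξ=(vx,vy,ωz)=(-0.0281, 0.1406, 0.1267), dt=1.5 → body Δ=(-0.0619, 0.2057, 0.1900) → world pose (-0.3484, 0.2109, 0.5068)
step 4: ξ=(vx,vy,ωz)=(-0.2625, -0.1500, 0.6588), dt=1.2 → body Δ=(-0.2157, -0.2800, 0.7905) → world pose (-0.4010, -0.1386, 1.2973)
step 5: ξ=(vx,vy,ωz)=(-0.0281, 0.0094, -0.0760), dt=0.8 → body Δ=(-0.0223, 0.0082, -0.0608) → world pose (-0.4149, -0.1578, 1.2365)

(-0.4149, -0.1578, 1.2365)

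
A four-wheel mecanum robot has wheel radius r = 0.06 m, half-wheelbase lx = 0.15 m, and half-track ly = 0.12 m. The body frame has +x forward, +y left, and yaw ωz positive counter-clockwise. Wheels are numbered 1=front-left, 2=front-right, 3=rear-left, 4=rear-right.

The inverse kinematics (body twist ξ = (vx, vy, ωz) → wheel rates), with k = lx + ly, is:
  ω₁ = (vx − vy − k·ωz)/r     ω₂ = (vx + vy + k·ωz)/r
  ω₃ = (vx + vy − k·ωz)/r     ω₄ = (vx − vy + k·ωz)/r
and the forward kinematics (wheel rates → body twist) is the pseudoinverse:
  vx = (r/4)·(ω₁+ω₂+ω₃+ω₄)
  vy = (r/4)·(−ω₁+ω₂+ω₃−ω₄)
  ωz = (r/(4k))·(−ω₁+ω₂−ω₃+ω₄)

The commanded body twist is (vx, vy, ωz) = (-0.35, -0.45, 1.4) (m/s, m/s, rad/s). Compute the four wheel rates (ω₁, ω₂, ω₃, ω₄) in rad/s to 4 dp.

k = lx + ly = 0.15 + 0.12 = 0.2700;  k·ωz = 0.2700·1.4 = 0.3780
ω₁ (FL) = (vx − vy − k·ωz)/r = -0.2780/0.06 = -4.6333
ω₂ (FR) = (vx + vy + k·ωz)/r = -0.4220/0.06 = -7.0333
ω₃ (RL) = (vx + vy − k·ωz)/r = -1.1780/0.06 = -19.6333
ω₄ (RR) = (vx − vy + k·ωz)/r = 0.4780/0.06 = 7.9667

(-4.6333, -7.0333, -19.6333, 7.9667)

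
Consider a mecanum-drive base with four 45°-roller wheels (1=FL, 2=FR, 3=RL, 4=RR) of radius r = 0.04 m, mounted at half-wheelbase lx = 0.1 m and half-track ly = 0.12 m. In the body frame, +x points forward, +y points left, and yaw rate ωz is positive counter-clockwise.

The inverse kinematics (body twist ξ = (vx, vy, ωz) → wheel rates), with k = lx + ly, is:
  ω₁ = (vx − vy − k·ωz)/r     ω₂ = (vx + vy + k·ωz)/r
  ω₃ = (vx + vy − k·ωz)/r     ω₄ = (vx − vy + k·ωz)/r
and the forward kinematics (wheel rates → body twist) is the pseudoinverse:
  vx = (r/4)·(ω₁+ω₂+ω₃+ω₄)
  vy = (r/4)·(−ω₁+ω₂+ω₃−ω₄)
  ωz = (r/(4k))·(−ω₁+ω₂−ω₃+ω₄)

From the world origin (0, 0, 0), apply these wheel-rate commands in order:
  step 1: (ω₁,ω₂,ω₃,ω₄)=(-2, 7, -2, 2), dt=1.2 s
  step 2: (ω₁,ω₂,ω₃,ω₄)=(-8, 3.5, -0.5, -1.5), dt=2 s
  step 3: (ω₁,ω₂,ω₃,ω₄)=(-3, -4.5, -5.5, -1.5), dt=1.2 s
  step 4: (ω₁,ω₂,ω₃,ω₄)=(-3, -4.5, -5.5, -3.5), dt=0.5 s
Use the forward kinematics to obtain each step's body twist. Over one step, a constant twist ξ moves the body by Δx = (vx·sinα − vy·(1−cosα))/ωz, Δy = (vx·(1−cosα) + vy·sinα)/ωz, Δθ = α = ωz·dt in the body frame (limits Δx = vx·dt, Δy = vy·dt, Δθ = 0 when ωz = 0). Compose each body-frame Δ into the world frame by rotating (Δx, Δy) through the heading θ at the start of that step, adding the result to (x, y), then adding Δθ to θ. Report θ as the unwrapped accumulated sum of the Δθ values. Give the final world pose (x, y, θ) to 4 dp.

step 1: ξ=(vx,vy,ωz)=(0.0500, 0.0500, 0.5909), dt=1.2 → body Δ=(0.0347, 0.0755, 0.7091) → world pose (0.0347, 0.0755, 0.7091)
step 2: ξ=(vx,vy,ωz)=(-0.0650, 0.1250, 0.4773), dt=2.0 → body Δ=(-0.2217, 0.1563, 0.9545) → world pose (-0.2353, 0.0497, 1.6636)
step 3: ξ=(vx,vy,ωz)=(-0.1450, -0.0550, 0.1136), dt=1.2 → body Δ=(-0.1690, -0.0776, 0.1364) → world pose (-0.1423, -0.1113, 1.8000)
step 4: ξ=(vx,vy,ωz)=(-0.1650, -0.0350, 0.0227), dt=0.5 → body Δ=(-0.0824, -0.0180, 0.0114) → world pose (-0.1061, -0.1875, 1.8114)

(-0.1061, -0.1875, 1.8114)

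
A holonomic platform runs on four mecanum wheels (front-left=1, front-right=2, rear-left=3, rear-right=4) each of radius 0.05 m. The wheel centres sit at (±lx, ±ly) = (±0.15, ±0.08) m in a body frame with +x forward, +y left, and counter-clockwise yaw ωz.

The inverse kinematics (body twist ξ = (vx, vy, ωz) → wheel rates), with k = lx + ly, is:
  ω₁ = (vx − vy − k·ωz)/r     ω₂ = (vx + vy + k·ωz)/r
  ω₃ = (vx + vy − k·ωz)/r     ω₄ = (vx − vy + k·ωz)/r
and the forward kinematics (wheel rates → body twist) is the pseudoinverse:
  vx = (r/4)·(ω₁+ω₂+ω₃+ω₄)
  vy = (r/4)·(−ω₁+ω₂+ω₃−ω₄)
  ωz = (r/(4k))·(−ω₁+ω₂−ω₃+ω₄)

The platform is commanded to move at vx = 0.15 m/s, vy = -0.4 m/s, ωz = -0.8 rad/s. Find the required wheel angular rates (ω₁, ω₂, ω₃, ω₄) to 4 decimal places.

(14.6800, -8.6800, -1.3200, 7.3200)

k = lx + ly = 0.15 + 0.08 = 0.2300;  k·ωz = 0.2300·-0.8 = -0.1840
ω₁ (FL) = (vx − vy − k·ωz)/r = 0.7340/0.05 = 14.6800
ω₂ (FR) = (vx + vy + k·ωz)/r = -0.4340/0.05 = -8.6800
ω₃ (RL) = (vx + vy − k·ωz)/r = -0.0660/0.05 = -1.3200
ω₄ (RR) = (vx − vy + k·ωz)/r = 0.3660/0.05 = 7.3200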